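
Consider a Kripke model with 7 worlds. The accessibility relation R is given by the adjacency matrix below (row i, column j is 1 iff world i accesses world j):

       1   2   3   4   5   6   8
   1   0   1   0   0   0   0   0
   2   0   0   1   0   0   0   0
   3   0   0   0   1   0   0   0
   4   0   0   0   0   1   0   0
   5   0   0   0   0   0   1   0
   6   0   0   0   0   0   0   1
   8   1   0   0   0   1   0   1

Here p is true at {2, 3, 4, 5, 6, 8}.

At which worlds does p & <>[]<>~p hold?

{5}

1: p is F, <>[]<>~p is F. ✗
2: p is T, <>[]<>~p is F. ✗
3: p is T, <>[]<>~p is F. ✗
4: p is T, <>[]<>~p is F. ✗
5: p is T, <>[]<>~p is T. ✓
6: p is T, <>[]<>~p is F. ✗
8: p is T, <>[]<>~p is F. ✗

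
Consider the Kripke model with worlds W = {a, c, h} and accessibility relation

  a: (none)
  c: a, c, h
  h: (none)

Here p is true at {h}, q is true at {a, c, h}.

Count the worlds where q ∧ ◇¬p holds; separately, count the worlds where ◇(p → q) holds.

1 and 1

For q ∧ ◇¬p:
a: q is T, ◇¬p is F. ✗
c: q is T, ◇¬p is T. ✓
h: q is T, ◇¬p is F. ✗
— 1 world.
For ◇(p → q):
a: no successors, so ◇(p → q) fails. ✗
c: successors {a, c, h}; p → q there: a:T, c:T, h:T. ✓
h: no successors, so ◇(p → q) fails. ✗
— 1 world.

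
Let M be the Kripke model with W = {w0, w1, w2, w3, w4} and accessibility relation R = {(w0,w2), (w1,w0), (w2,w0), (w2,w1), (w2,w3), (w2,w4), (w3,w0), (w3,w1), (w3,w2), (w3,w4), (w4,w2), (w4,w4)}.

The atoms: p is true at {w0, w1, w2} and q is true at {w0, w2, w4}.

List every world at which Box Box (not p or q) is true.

{w1}

w0: successors {w2}; Box (not p or q) there: w2:F. ✗
w1: successors {w0}; Box (not p or q) there: w0:T. ✓
w2: successors {w0, w1, w3, w4}; Box (not p or q) there: w0:T, w1:T, w3:F, w4:T. ✗
w3: successors {w0, w1, w2, w4}; Box (not p or q) there: w0:T, w1:T, w2:F, w4:T. ✗
w4: successors {w2, w4}; Box (not p or q) there: w2:F, w4:T. ✗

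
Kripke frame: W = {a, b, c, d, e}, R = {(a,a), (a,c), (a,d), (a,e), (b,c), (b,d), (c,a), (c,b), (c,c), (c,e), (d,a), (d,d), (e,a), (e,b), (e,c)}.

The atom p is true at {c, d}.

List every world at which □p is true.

a: successors {a, c, d, e}; p there: a:F, c:T, d:T, e:F. ✗
b: successors {c, d}; p there: c:T, d:T. ✓
c: successors {a, b, c, e}; p there: a:F, b:F, c:T, e:F. ✗
d: successors {a, d}; p there: a:F, d:T. ✗
e: successors {a, b, c}; p there: a:F, b:F, c:T. ✗

{b}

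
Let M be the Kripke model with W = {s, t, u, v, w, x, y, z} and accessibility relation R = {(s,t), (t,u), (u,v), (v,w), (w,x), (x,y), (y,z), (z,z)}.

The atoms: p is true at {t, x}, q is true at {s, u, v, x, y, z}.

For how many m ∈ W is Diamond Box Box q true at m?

s: successors {t}; Box Box q there: t:T. ✓
t: successors {u}; Box Box q there: u:F. ✗
u: successors {v}; Box Box q there: v:T. ✓
v: successors {w}; Box Box q there: w:T. ✓
w: successors {x}; Box Box q there: x:T. ✓
x: successors {y}; Box Box q there: y:T. ✓
y: successors {z}; Box Box q there: z:T. ✓
z: successors {z}; Box Box q there: z:T. ✓
Satisfying worlds: {s, u, v, w, x, y, z}.

7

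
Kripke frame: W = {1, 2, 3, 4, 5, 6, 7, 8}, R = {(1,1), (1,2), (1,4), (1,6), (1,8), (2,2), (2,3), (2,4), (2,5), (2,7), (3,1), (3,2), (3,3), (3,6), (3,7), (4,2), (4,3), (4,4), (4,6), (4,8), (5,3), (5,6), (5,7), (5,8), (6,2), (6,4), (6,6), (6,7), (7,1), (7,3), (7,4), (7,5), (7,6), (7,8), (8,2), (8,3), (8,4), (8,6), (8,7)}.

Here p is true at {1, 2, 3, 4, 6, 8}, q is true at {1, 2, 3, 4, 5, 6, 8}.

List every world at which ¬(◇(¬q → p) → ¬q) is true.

{1, 2, 3, 4, 5, 6, 8}

1: ◇(¬q → p) → ¬q is F. ✓
2: ◇(¬q → p) → ¬q is F. ✓
3: ◇(¬q → p) → ¬q is F. ✓
4: ◇(¬q → p) → ¬q is F. ✓
5: ◇(¬q → p) → ¬q is F. ✓
6: ◇(¬q → p) → ¬q is F. ✓
7: ◇(¬q → p) → ¬q is T. ✗
8: ◇(¬q → p) → ¬q is F. ✓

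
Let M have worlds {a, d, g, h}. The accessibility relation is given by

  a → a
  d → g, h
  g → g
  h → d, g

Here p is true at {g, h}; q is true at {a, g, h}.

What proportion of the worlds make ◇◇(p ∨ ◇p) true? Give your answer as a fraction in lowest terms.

3/4

a: successors {a}; ◇(p ∨ ◇p) there: a:F. ✗
d: successors {g, h}; ◇(p ∨ ◇p) there: g:T, h:T. ✓
g: successors {g}; ◇(p ∨ ◇p) there: g:T. ✓
h: successors {d, g}; ◇(p ∨ ◇p) there: d:T, g:T. ✓
That's 3 of 4 worlds, so 3/4.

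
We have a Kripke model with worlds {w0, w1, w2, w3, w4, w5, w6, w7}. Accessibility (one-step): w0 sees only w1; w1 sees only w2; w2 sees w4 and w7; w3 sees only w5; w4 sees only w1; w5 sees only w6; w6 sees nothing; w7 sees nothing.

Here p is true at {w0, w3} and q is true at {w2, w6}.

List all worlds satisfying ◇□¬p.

{w0, w1, w2, w3, w4, w5}

w0: successors {w1}; □¬p there: w1:T. ✓
w1: successors {w2}; □¬p there: w2:T. ✓
w2: successors {w4, w7}; □¬p there: w4:T, w7:T. ✓
w3: successors {w5}; □¬p there: w5:T. ✓
w4: successors {w1}; □¬p there: w1:T. ✓
w5: successors {w6}; □¬p there: w6:T. ✓
w6: no successors, so ◇□¬p fails. ✗
w7: no successors, so ◇□¬p fails. ✗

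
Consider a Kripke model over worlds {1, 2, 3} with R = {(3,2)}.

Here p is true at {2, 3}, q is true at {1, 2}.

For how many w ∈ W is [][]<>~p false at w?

1: no successors, so [][]<>~p holds vacuously. ✓
2: no successors, so [][]<>~p holds vacuously. ✓
3: successors {2}; []<>~p there: 2:T. ✓
Satisfying worlds: {1, 2, 3}.
So [][]<>~p fails at the other 0 worlds.

0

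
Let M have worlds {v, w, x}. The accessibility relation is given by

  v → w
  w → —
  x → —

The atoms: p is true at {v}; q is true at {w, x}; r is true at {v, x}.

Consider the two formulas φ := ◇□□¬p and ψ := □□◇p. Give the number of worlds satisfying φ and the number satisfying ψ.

1 and 3

For ◇□□¬p:
v: successors {w}; □□¬p there: w:T. ✓
w: no successors, so ◇□□¬p fails. ✗
x: no successors, so ◇□□¬p fails. ✗
— 1 world.
For □□◇p:
v: successors {w}; □◇p there: w:T. ✓
w: no successors, so □□◇p holds vacuously. ✓
x: no successors, so □□◇p holds vacuously. ✓
— 3 worlds.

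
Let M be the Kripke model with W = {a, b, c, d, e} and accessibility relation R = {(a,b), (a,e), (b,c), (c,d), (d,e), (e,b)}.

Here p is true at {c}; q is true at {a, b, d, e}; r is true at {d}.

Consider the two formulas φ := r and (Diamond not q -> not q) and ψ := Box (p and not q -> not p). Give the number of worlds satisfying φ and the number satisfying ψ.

For r and (Diamond not q -> not q):
a: r is F, Diamond not q -> not q is T. ✗
b: r is F, Diamond not q -> not q is F. ✗
c: r is F, Diamond not q -> not q is T. ✗
d: r is T, Diamond not q -> not q is T. ✓
e: r is F, Diamond not q -> not q is T. ✗
— 1 world.
For Box (p and not q -> not p):
a: successors {b, e}; p and not q -> not p there: b:T, e:T. ✓
b: successors {c}; p and not q -> not p there: c:F. ✗
c: successors {d}; p and not q -> not p there: d:T. ✓
d: successors {e}; p and not q -> not p there: e:T. ✓
e: successors {b}; p and not q -> not p there: b:T. ✓
— 4 worlds.

1 and 4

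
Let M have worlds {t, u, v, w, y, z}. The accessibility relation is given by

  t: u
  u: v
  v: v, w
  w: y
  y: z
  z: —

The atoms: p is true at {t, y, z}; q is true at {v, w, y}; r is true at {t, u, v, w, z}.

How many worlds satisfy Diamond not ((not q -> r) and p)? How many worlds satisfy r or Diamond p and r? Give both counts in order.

3 and 5

For Diamond not ((not q -> r) and p):
t: successors {u}; not ((not q -> r) and p) there: u:T. ✓
u: successors {v}; not ((not q -> r) and p) there: v:T. ✓
v: successors {v, w}; not ((not q -> r) and p) there: v:T, w:T. ✓
w: successors {y}; not ((not q -> r) and p) there: y:F. ✗
y: successors {z}; not ((not q -> r) and p) there: z:F. ✗
z: no successors, so Diamond not ((not q -> r) and p) fails. ✗
— 3 worlds.
For r or Diamond p and r:
t: r is T, Diamond p and r is F. ✓
u: r is T, Diamond p and r is F. ✓
v: r is T, Diamond p and r is F. ✓
w: r is T, Diamond p and r is T. ✓
y: r is F, Diamond p and r is F. ✗
z: r is T, Diamond p and r is F. ✓
— 5 worlds.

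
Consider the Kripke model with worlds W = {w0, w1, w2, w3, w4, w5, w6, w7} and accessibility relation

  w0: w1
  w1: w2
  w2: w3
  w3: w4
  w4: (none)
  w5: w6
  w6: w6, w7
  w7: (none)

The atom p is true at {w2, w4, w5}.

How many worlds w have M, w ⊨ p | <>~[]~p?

4

w0: p is F, <>~[]~p is T. ✓
w1: p is F, <>~[]~p is F. ✗
w2: p is T, <>~[]~p is T. ✓
w3: p is F, <>~[]~p is F. ✗
w4: p is T, <>~[]~p is F. ✓
w5: p is T, <>~[]~p is F. ✓
w6: p is F, <>~[]~p is F. ✗
w7: p is F, <>~[]~p is F. ✗
Satisfying worlds: {w0, w2, w4, w5}.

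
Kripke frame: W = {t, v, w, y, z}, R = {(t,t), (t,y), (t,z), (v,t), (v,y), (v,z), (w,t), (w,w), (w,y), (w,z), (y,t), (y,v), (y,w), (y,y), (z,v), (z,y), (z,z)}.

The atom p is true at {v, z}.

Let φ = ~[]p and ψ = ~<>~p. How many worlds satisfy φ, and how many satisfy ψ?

5 and 0

For ~[]p:
t: []p is F. ✓
v: []p is F. ✓
w: []p is F. ✓
y: []p is F. ✓
z: []p is F. ✓
— 5 worlds.
For ~<>~p:
t: <>~p is T. ✗
v: <>~p is T. ✗
w: <>~p is T. ✗
y: <>~p is T. ✗
z: <>~p is T. ✗
— 0 worlds.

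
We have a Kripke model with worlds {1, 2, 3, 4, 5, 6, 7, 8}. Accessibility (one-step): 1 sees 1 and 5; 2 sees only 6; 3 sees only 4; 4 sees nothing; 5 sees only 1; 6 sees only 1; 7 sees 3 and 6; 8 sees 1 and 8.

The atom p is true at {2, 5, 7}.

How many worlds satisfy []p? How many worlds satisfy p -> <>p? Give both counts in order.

For []p:
1: successors {1, 5}; p there: 1:F, 5:T. ✗
2: successors {6}; p there: 6:F. ✗
3: successors {4}; p there: 4:F. ✗
4: no successors, so []p holds vacuously. ✓
5: successors {1}; p there: 1:F. ✗
6: successors {1}; p there: 1:F. ✗
7: successors {3, 6}; p there: 3:F, 6:F. ✗
8: successors {1, 8}; p there: 1:F, 8:F. ✗
— 1 world.
For p -> <>p:
1: p is F, <>p is T. ✓
2: p is T, <>p is F. ✗
3: p is F, <>p is F. ✓
4: p is F, <>p is F. ✓
5: p is T, <>p is F. ✗
6: p is F, <>p is F. ✓
7: p is T, <>p is F. ✗
8: p is F, <>p is F. ✓
— 5 worlds.

1 and 5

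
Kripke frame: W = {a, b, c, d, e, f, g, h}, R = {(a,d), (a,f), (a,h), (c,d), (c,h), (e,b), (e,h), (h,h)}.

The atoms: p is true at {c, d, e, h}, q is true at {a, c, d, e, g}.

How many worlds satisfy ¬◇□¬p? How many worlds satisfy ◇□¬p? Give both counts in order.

5 and 3

For ¬◇□¬p:
a: ◇□¬p is T. ✗
b: ◇□¬p is F. ✓
c: ◇□¬p is T. ✗
d: ◇□¬p is F. ✓
e: ◇□¬p is T. ✗
f: ◇□¬p is F. ✓
g: ◇□¬p is F. ✓
h: ◇□¬p is F. ✓
— 5 worlds.
For ◇□¬p:
a: successors {d, f, h}; □¬p there: d:T, f:T, h:F. ✓
b: no successors, so ◇□¬p fails. ✗
c: successors {d, h}; □¬p there: d:T, h:F. ✓
d: no successors, so ◇□¬p fails. ✗
e: successors {b, h}; □¬p there: b:T, h:F. ✓
f: no successors, so ◇□¬p fails. ✗
g: no successors, so ◇□¬p fails. ✗
h: successors {h}; □¬p there: h:F. ✗
— 3 worlds.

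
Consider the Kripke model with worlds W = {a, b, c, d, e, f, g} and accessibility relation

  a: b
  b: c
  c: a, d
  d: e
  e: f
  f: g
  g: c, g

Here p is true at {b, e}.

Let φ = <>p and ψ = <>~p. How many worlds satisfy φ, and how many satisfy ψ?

For <>p:
a: successors {b}; p there: b:T. ✓
b: successors {c}; p there: c:F. ✗
c: successors {a, d}; p there: a:F, d:F. ✗
d: successors {e}; p there: e:T. ✓
e: successors {f}; p there: f:F. ✗
f: successors {g}; p there: g:F. ✗
g: successors {c, g}; p there: c:F, g:F. ✗
— 2 worlds.
For <>~p:
a: successors {b}; ~p there: b:F. ✗
b: successors {c}; ~p there: c:T. ✓
c: successors {a, d}; ~p there: a:T, d:T. ✓
d: successors {e}; ~p there: e:F. ✗
e: successors {f}; ~p there: f:T. ✓
f: successors {g}; ~p there: g:T. ✓
g: successors {c, g}; ~p there: c:T, g:T. ✓
— 5 worlds.

2 and 5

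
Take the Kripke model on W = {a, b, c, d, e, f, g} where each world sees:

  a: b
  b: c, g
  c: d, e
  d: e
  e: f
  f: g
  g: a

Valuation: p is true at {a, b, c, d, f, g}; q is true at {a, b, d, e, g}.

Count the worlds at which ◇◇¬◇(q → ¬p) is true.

6

a: successors {b}; ◇¬◇(q → ¬p) there: b:T. ✓
b: successors {c, g}; ◇¬◇(q → ¬p) there: c:F, g:T. ✓
c: successors {d, e}; ◇¬◇(q → ¬p) there: d:F, e:T. ✓
d: successors {e}; ◇¬◇(q → ¬p) there: e:T. ✓
e: successors {f}; ◇¬◇(q → ¬p) there: f:T. ✓
f: successors {g}; ◇¬◇(q → ¬p) there: g:T. ✓
g: successors {a}; ◇¬◇(q → ¬p) there: a:F. ✗
Satisfying worlds: {a, b, c, d, e, f}.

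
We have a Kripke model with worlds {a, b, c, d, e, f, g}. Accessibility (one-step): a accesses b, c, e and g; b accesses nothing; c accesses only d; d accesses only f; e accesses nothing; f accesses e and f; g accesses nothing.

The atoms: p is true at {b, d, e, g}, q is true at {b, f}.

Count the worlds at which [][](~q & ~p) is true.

a: successors {b, c, e, g}; [](~q & ~p) there: b:T, c:F, e:T, g:T. ✗
b: no successors, so [][](~q & ~p) holds vacuously. ✓
c: successors {d}; [](~q & ~p) there: d:F. ✗
d: successors {f}; [](~q & ~p) there: f:F. ✗
e: no successors, so [][](~q & ~p) holds vacuously. ✓
f: successors {e, f}; [](~q & ~p) there: e:T, f:F. ✗
g: no successors, so [][](~q & ~p) holds vacuously. ✓
Satisfying worlds: {b, e, g}.

3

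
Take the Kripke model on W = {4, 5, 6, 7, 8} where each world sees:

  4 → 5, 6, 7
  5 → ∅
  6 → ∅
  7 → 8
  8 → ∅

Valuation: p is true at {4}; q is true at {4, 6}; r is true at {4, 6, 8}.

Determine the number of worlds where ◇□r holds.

4: successors {5, 6, 7}; □r there: 5:T, 6:T, 7:T. ✓
5: no successors, so ◇□r fails. ✗
6: no successors, so ◇□r fails. ✗
7: successors {8}; □r there: 8:T. ✓
8: no successors, so ◇□r fails. ✗
Satisfying worlds: {4, 7}.

2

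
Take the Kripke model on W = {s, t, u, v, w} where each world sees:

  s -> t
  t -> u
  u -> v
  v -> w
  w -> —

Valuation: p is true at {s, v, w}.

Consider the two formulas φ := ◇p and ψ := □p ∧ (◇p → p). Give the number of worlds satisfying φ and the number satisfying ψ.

For ◇p:
s: successors {t}; p there: t:F. ✗
t: successors {u}; p there: u:F. ✗
u: successors {v}; p there: v:T. ✓
v: successors {w}; p there: w:T. ✓
w: no successors, so ◇p fails. ✗
— 2 worlds.
For □p ∧ (◇p → p):
s: □p is F, ◇p → p is T. ✗
t: □p is F, ◇p → p is T. ✗
u: □p is T, ◇p → p is F. ✗
v: □p is T, ◇p → p is T. ✓
w: □p is T, ◇p → p is T. ✓
— 2 worlds.

2 and 2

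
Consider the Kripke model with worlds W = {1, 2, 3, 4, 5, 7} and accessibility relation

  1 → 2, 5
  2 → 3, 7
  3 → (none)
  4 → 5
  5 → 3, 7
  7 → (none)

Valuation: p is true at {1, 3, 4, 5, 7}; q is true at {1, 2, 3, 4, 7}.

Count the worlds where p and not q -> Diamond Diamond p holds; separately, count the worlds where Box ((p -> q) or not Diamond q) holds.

5 and 4

For p and not q -> Diamond Diamond p:
1: p and not q is F, Diamond Diamond p is T. ✓
2: p and not q is F, Diamond Diamond p is F. ✓
3: p and not q is F, Diamond Diamond p is F. ✓
4: p and not q is F, Diamond Diamond p is T. ✓
5: p and not q is T, Diamond Diamond p is F. ✗
7: p and not q is F, Diamond Diamond p is F. ✓
— 5 worlds.
For Box ((p -> q) or not Diamond q):
1: successors {2, 5}; (p -> q) or not Diamond q there: 2:T, 5:F. ✗
2: successors {3, 7}; (p -> q) or not Diamond q there: 3:T, 7:T. ✓
3: no successors, so Box ((p -> q) or not Diamond q) holds vacuously. ✓
4: successors {5}; (p -> q) or not Diamond q there: 5:F. ✗
5: successors {3, 7}; (p -> q) or not Diamond q there: 3:T, 7:T. ✓
7: no successors, so Box ((p -> q) or not Diamond q) holds vacuously. ✓
— 4 worlds.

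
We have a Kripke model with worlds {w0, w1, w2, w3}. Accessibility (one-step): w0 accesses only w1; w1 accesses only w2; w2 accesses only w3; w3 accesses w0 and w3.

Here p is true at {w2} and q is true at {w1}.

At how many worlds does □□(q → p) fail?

w0: successors {w1}; □(q → p) there: w1:T. ✓
w1: successors {w2}; □(q → p) there: w2:T. ✓
w2: successors {w3}; □(q → p) there: w3:T. ✓
w3: successors {w0, w3}; □(q → p) there: w0:F, w3:T. ✗
Satisfying worlds: {w0, w1, w2}.
So □□(q → p) fails at the other 1 world.

1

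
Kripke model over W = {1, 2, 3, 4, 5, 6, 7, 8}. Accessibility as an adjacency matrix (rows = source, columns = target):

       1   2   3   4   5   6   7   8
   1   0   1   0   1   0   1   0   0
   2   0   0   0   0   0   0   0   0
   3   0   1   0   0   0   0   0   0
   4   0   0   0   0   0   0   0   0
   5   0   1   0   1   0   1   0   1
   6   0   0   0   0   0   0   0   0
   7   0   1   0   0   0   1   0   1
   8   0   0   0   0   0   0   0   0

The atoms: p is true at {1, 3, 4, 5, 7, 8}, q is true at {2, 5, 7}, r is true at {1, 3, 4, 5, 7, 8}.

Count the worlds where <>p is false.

1: successors {2, 4, 6}; p there: 2:F, 4:T, 6:F. ✓
2: no successors, so <>p fails. ✗
3: successors {2}; p there: 2:F. ✗
4: no successors, so <>p fails. ✗
5: successors {2, 4, 6, 8}; p there: 2:F, 4:T, 6:F, 8:T. ✓
6: no successors, so <>p fails. ✗
7: successors {2, 6, 8}; p there: 2:F, 6:F, 8:T. ✓
8: no successors, so <>p fails. ✗
Satisfying worlds: {1, 5, 7}.
So <>p fails at the other 5 worlds.

5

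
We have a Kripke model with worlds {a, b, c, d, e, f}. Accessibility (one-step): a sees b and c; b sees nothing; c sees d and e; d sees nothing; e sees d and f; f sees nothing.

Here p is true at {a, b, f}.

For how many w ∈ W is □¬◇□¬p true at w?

a: successors {b, c}; ¬◇□¬p there: b:T, c:F. ✗
b: no successors, so □¬◇□¬p holds vacuously. ✓
c: successors {d, e}; ¬◇□¬p there: d:T, e:F. ✗
d: no successors, so □¬◇□¬p holds vacuously. ✓
e: successors {d, f}; ¬◇□¬p there: d:T, f:T. ✓
f: no successors, so □¬◇□¬p holds vacuously. ✓
Satisfying worlds: {b, d, e, f}.

4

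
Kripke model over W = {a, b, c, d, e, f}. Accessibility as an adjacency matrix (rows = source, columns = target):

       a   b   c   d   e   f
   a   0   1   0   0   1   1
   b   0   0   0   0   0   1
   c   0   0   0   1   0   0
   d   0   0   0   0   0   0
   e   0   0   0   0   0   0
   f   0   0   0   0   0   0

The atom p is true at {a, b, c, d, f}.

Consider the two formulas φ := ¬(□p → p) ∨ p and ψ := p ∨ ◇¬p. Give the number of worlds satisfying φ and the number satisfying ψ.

6 and 5

For ¬(□p → p) ∨ p:
a: ¬(□p → p) is F, p is T. ✓
b: ¬(□p → p) is F, p is T. ✓
c: ¬(□p → p) is F, p is T. ✓
d: ¬(□p → p) is F, p is T. ✓
e: ¬(□p → p) is T, p is F. ✓
f: ¬(□p → p) is F, p is T. ✓
— 6 worlds.
For p ∨ ◇¬p:
a: p is T, ◇¬p is T. ✓
b: p is T, ◇¬p is F. ✓
c: p is T, ◇¬p is F. ✓
d: p is T, ◇¬p is F. ✓
e: p is F, ◇¬p is F. ✗
f: p is T, ◇¬p is F. ✓
— 5 worlds.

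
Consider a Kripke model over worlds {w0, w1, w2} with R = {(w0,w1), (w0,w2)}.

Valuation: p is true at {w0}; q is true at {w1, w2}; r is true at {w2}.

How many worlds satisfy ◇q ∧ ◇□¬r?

w0: ◇q is T, ◇□¬r is T. ✓
w1: ◇q is F, ◇□¬r is F. ✗
w2: ◇q is F, ◇□¬r is F. ✗
Satisfying worlds: {w0}.

1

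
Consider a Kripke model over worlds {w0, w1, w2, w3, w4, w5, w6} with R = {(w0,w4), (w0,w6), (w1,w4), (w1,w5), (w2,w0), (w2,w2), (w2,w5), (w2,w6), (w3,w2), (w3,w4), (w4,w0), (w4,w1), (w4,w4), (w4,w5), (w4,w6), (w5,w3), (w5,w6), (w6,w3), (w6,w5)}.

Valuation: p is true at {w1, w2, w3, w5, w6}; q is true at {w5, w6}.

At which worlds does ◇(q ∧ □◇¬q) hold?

{w0, w1, w2, w4, w5, w6}

w0: successors {w4, w6}; q ∧ □◇¬q there: w4:F, w6:T. ✓
w1: successors {w4, w5}; q ∧ □◇¬q there: w4:F, w5:T. ✓
w2: successors {w0, w2, w5, w6}; q ∧ □◇¬q there: w0:F, w2:F, w5:T, w6:T. ✓
w3: successors {w2, w4}; q ∧ □◇¬q there: w2:F, w4:F. ✗
w4: successors {w0, w1, w4, w5, w6}; q ∧ □◇¬q there: w0:F, w1:F, w4:F, w5:T, w6:T. ✓
w5: successors {w3, w6}; q ∧ □◇¬q there: w3:F, w6:T. ✓
w6: successors {w3, w5}; q ∧ □◇¬q there: w3:F, w5:T. ✓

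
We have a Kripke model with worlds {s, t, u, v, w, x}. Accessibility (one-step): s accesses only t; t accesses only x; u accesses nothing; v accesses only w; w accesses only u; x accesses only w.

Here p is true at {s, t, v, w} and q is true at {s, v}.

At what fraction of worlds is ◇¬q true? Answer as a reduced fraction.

s: successors {t}; ¬q there: t:T. ✓
t: successors {x}; ¬q there: x:T. ✓
u: no successors, so ◇¬q fails. ✗
v: successors {w}; ¬q there: w:T. ✓
w: successors {u}; ¬q there: u:T. ✓
x: successors {w}; ¬q there: w:T. ✓
That's 5 of 6 worlds, so 5/6.

5/6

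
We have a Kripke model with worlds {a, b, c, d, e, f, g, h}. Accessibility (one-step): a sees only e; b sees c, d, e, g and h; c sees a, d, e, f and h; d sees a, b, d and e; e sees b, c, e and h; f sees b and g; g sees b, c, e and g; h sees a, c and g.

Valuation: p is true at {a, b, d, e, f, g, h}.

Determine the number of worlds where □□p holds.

0

a: successors {e}; □p there: e:F. ✗
b: successors {c, d, e, g, h}; □p there: c:T, d:T, e:F, g:F, h:F. ✗
c: successors {a, d, e, f, h}; □p there: a:T, d:T, e:F, f:T, h:F. ✗
d: successors {a, b, d, e}; □p there: a:T, b:F, d:T, e:F. ✗
e: successors {b, c, e, h}; □p there: b:F, c:T, e:F, h:F. ✗
f: successors {b, g}; □p there: b:F, g:F. ✗
g: successors {b, c, e, g}; □p there: b:F, c:T, e:F, g:F. ✗
h: successors {a, c, g}; □p there: a:T, c:T, g:F. ✗
Satisfying worlds: ∅.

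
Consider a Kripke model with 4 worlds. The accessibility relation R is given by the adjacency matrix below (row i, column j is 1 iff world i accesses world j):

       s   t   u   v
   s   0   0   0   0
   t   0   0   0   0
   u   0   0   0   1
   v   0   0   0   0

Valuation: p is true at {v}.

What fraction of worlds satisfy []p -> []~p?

3/4

s: []p is T, []~p is T. ✓
t: []p is T, []~p is T. ✓
u: []p is T, []~p is F. ✗
v: []p is T, []~p is T. ✓
That's 3 of 4 worlds, so 3/4.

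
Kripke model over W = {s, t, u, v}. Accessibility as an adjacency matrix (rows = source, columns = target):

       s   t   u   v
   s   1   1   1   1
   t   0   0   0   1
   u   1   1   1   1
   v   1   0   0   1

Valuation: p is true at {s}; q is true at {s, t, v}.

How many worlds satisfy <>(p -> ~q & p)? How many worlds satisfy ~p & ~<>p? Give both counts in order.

For <>(p -> ~q & p):
s: successors {s, t, u, v}; p -> ~q & p there: s:F, t:T, u:T, v:T. ✓
t: successors {v}; p -> ~q & p there: v:T. ✓
u: successors {s, t, u, v}; p -> ~q & p there: s:F, t:T, u:T, v:T. ✓
v: successors {s, v}; p -> ~q & p there: s:F, v:T. ✓
— 4 worlds.
For ~p & ~<>p:
s: ~p is F, ~<>p is F. ✗
t: ~p is T, ~<>p is T. ✓
u: ~p is T, ~<>p is F. ✗
v: ~p is T, ~<>p is F. ✗
— 1 world.

4 and 1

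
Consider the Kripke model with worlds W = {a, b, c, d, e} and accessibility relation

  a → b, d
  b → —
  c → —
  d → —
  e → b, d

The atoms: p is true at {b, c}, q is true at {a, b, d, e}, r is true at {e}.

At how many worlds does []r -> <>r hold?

a: []r is F, <>r is F. ✓
b: []r is T, <>r is F. ✗
c: []r is T, <>r is F. ✗
d: []r is T, <>r is F. ✗
e: []r is F, <>r is F. ✓
Satisfying worlds: {a, e}.

2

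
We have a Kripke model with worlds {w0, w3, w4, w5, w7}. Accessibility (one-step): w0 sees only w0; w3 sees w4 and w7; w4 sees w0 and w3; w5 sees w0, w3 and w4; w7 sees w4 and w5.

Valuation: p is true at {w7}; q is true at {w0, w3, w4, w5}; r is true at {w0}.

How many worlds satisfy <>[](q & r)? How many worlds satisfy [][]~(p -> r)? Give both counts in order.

3 and 0

For <>[](q & r):
w0: successors {w0}; [](q & r) there: w0:T. ✓
w3: successors {w4, w7}; [](q & r) there: w4:F, w7:F. ✗
w4: successors {w0, w3}; [](q & r) there: w0:T, w3:F. ✓
w5: successors {w0, w3, w4}; [](q & r) there: w0:T, w3:F, w4:F. ✓
w7: successors {w4, w5}; [](q & r) there: w4:F, w5:F. ✗
— 3 worlds.
For [][]~(p -> r):
w0: successors {w0}; []~(p -> r) there: w0:F. ✗
w3: successors {w4, w7}; []~(p -> r) there: w4:F, w7:F. ✗
w4: successors {w0, w3}; []~(p -> r) there: w0:F, w3:F. ✗
w5: successors {w0, w3, w4}; []~(p -> r) there: w0:F, w3:F, w4:F. ✗
w7: successors {w4, w5}; []~(p -> r) there: w4:F, w5:F. ✗
— 0 worlds.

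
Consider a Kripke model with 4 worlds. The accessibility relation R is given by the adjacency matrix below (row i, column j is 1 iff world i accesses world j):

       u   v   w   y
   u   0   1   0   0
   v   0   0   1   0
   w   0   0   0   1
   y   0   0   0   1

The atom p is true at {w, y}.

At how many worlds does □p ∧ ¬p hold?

1

u: □p is F, ¬p is T. ✗
v: □p is T, ¬p is T. ✓
w: □p is T, ¬p is F. ✗
y: □p is T, ¬p is F. ✗
Satisfying worlds: {v}.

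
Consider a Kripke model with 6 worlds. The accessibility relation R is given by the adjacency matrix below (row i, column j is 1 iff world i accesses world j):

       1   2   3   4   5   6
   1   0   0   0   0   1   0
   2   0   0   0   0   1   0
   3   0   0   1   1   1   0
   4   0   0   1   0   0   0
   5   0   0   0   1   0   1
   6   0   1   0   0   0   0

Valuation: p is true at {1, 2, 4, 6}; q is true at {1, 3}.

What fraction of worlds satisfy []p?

1: successors {5}; p there: 5:F. ✗
2: successors {5}; p there: 5:F. ✗
3: successors {3, 4, 5}; p there: 3:F, 4:T, 5:F. ✗
4: successors {3}; p there: 3:F. ✗
5: successors {4, 6}; p there: 4:T, 6:T. ✓
6: successors {2}; p there: 2:T. ✓
That's 2 of 6 worlds, so 2/6 = 1/3.

1/3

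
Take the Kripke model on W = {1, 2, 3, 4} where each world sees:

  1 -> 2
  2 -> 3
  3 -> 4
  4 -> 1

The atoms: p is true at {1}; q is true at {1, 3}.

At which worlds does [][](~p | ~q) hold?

1: successors {2}; [](~p | ~q) there: 2:T. ✓
2: successors {3}; [](~p | ~q) there: 3:T. ✓
3: successors {4}; [](~p | ~q) there: 4:F. ✗
4: successors {1}; [](~p | ~q) there: 1:T. ✓

{1, 2, 4}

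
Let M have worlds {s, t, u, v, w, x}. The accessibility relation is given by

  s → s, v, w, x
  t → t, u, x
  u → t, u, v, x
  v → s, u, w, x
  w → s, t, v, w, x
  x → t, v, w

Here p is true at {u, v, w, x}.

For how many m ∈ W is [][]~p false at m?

6

s: successors {s, v, w, x}; []~p there: s:F, v:F, w:F, x:F. ✗
t: successors {t, u, x}; []~p there: t:F, u:F, x:F. ✗
u: successors {t, u, v, x}; []~p there: t:F, u:F, v:F, x:F. ✗
v: successors {s, u, w, x}; []~p there: s:F, u:F, w:F, x:F. ✗
w: successors {s, t, v, w, x}; []~p there: s:F, t:F, v:F, w:F, x:F. ✗
x: successors {t, v, w}; []~p there: t:F, v:F, w:F. ✗
Satisfying worlds: ∅.
So [][]~p fails at the other 6 worlds.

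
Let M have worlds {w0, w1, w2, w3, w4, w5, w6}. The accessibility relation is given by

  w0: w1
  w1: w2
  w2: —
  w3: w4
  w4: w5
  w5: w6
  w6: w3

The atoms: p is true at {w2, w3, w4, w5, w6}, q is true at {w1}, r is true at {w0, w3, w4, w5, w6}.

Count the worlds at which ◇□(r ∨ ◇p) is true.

5

w0: successors {w1}; □(r ∨ ◇p) there: w1:F. ✗
w1: successors {w2}; □(r ∨ ◇p) there: w2:T. ✓
w2: no successors, so ◇□(r ∨ ◇p) fails. ✗
w3: successors {w4}; □(r ∨ ◇p) there: w4:T. ✓
w4: successors {w5}; □(r ∨ ◇p) there: w5:T. ✓
w5: successors {w6}; □(r ∨ ◇p) there: w6:T. ✓
w6: successors {w3}; □(r ∨ ◇p) there: w3:T. ✓
Satisfying worlds: {w1, w3, w4, w5, w6}.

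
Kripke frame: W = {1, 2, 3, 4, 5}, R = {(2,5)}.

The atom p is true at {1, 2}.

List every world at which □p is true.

1: no successors, so □p holds vacuously. ✓
2: successors {5}; p there: 5:F. ✗
3: no successors, so □p holds vacuously. ✓
4: no successors, so □p holds vacuously. ✓
5: no successors, so □p holds vacuously. ✓

{1, 3, 4, 5}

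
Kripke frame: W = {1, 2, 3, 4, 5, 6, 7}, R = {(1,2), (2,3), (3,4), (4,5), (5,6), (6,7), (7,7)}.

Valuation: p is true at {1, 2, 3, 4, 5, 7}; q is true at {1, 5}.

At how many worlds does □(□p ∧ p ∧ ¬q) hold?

1: successors {2}; □p ∧ p ∧ ¬q there: 2:T. ✓
2: successors {3}; □p ∧ p ∧ ¬q there: 3:T. ✓
3: successors {4}; □p ∧ p ∧ ¬q there: 4:T. ✓
4: successors {5}; □p ∧ p ∧ ¬q there: 5:F. ✗
5: successors {6}; □p ∧ p ∧ ¬q there: 6:F. ✗
6: successors {7}; □p ∧ p ∧ ¬q there: 7:T. ✓
7: successors {7}; □p ∧ p ∧ ¬q there: 7:T. ✓
Satisfying worlds: {1, 2, 3, 6, 7}.

5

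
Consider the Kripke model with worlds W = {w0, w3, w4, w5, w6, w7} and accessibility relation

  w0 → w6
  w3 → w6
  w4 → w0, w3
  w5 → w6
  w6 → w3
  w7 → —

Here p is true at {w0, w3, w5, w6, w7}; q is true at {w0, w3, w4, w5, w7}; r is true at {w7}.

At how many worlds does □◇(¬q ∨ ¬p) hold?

3

w0: successors {w6}; ◇(¬q ∨ ¬p) there: w6:F. ✗
w3: successors {w6}; ◇(¬q ∨ ¬p) there: w6:F. ✗
w4: successors {w0, w3}; ◇(¬q ∨ ¬p) there: w0:T, w3:T. ✓
w5: successors {w6}; ◇(¬q ∨ ¬p) there: w6:F. ✗
w6: successors {w3}; ◇(¬q ∨ ¬p) there: w3:T. ✓
w7: no successors, so □◇(¬q ∨ ¬p) holds vacuously. ✓
Satisfying worlds: {w4, w6, w7}.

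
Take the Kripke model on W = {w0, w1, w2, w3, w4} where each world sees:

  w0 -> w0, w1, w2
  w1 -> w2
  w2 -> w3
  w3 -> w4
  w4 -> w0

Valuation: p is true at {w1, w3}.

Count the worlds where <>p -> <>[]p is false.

w0: <>p is T, <>[]p is T. ✓
w1: <>p is F, <>[]p is T. ✓
w2: <>p is T, <>[]p is F. ✗
w3: <>p is F, <>[]p is F. ✓
w4: <>p is F, <>[]p is F. ✓
Satisfying worlds: {w0, w1, w3, w4}.
So <>p -> <>[]p fails at the other 1 world.

1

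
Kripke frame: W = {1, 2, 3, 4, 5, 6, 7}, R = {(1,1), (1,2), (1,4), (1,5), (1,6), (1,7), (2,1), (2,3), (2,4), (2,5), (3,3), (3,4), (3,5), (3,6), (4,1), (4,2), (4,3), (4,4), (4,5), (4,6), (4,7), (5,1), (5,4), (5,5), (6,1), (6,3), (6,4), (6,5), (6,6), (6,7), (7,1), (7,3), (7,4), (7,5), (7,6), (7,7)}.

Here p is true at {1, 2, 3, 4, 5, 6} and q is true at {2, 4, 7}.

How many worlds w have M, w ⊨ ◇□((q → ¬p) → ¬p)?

0

1: successors {1, 2, 4, 5, 6, 7}; □((q → ¬p) → ¬p) there: 1:F, 2:F, 4:F, 5:F, 6:F, 7:F. ✗
2: successors {1, 3, 4, 5}; □((q → ¬p) → ¬p) there: 1:F, 3:F, 4:F, 5:F. ✗
3: successors {3, 4, 5, 6}; □((q → ¬p) → ¬p) there: 3:F, 4:F, 5:F, 6:F. ✗
4: successors {1, 2, 3, 4, 5, 6, 7}; □((q → ¬p) → ¬p) there: 1:F, 2:F, 3:F, 4:F, 5:F, 6:F, 7:F. ✗
5: successors {1, 4, 5}; □((q → ¬p) → ¬p) there: 1:F, 4:F, 5:F. ✗
6: successors {1, 3, 4, 5, 6, 7}; □((q → ¬p) → ¬p) there: 1:F, 3:F, 4:F, 5:F, 6:F, 7:F. ✗
7: successors {1, 3, 4, 5, 6, 7}; □((q → ¬p) → ¬p) there: 1:F, 3:F, 4:F, 5:F, 6:F, 7:F. ✗
Satisfying worlds: ∅.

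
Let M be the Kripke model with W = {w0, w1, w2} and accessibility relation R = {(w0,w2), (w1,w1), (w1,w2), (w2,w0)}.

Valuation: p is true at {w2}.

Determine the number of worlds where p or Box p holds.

w0: p is F, Box p is T. ✓
w1: p is F, Box p is F. ✗
w2: p is T, Box p is F. ✓
Satisfying worlds: {w0, w2}.

2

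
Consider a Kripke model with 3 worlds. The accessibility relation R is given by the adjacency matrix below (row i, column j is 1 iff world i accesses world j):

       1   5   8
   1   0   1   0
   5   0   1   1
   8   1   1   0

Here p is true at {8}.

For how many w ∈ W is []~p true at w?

2

1: successors {5}; ~p there: 5:T. ✓
5: successors {5, 8}; ~p there: 5:T, 8:F. ✗
8: successors {1, 5}; ~p there: 1:T, 5:T. ✓
Satisfying worlds: {1, 8}.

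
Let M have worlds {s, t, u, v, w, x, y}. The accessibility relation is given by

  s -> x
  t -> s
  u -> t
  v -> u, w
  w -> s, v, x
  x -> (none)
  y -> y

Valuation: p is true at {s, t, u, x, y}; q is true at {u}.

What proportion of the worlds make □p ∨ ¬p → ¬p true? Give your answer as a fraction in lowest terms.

s: □p ∨ ¬p is T, ¬p is F. ✗
t: □p ∨ ¬p is T, ¬p is F. ✗
u: □p ∨ ¬p is T, ¬p is F. ✗
v: □p ∨ ¬p is T, ¬p is T. ✓
w: □p ∨ ¬p is T, ¬p is T. ✓
x: □p ∨ ¬p is T, ¬p is F. ✗
y: □p ∨ ¬p is T, ¬p is F. ✗
That's 2 of 7 worlds, so 2/7.

2/7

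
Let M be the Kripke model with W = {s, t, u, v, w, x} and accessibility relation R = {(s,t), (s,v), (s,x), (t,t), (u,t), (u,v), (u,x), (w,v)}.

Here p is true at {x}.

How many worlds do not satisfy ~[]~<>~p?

3

s: []~<>~p is F. ✓
t: []~<>~p is F. ✓
u: []~<>~p is F. ✓
v: []~<>~p is T. ✗
w: []~<>~p is T. ✗
x: []~<>~p is T. ✗
Satisfying worlds: {s, t, u}.
So ~[]~<>~p fails at the other 3 worlds.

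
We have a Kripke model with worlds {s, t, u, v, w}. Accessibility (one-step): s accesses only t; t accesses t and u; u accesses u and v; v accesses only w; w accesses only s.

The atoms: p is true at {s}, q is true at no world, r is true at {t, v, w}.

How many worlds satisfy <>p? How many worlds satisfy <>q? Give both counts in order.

1 and 0

For <>p:
s: successors {t}; p there: t:F. ✗
t: successors {t, u}; p there: t:F, u:F. ✗
u: successors {u, v}; p there: u:F, v:F. ✗
v: successors {w}; p there: w:F. ✗
w: successors {s}; p there: s:T. ✓
— 1 world.
For <>q:
s: successors {t}; q there: t:F. ✗
t: successors {t, u}; q there: t:F, u:F. ✗
u: successors {u, v}; q there: u:F, v:F. ✗
v: successors {w}; q there: w:F. ✗
w: successors {s}; q there: s:F. ✗
— 0 worlds.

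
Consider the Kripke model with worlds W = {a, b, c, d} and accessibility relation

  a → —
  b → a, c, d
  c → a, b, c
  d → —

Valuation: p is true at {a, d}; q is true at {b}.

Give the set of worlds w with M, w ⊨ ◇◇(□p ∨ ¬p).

{b, c}

a: no successors, so ◇◇(□p ∨ ¬p) fails. ✗
b: successors {a, c, d}; ◇(□p ∨ ¬p) there: a:F, c:T, d:F. ✓
c: successors {a, b, c}; ◇(□p ∨ ¬p) there: a:F, b:T, c:T. ✓
d: no successors, so ◇◇(□p ∨ ¬p) fails. ✗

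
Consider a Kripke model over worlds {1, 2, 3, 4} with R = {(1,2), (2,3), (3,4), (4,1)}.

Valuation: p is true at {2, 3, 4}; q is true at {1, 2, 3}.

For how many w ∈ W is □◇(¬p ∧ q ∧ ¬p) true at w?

1

1: successors {2}; ◇(¬p ∧ q ∧ ¬p) there: 2:F. ✗
2: successors {3}; ◇(¬p ∧ q ∧ ¬p) there: 3:F. ✗
3: successors {4}; ◇(¬p ∧ q ∧ ¬p) there: 4:T. ✓
4: successors {1}; ◇(¬p ∧ q ∧ ¬p) there: 1:F. ✗
Satisfying worlds: {3}.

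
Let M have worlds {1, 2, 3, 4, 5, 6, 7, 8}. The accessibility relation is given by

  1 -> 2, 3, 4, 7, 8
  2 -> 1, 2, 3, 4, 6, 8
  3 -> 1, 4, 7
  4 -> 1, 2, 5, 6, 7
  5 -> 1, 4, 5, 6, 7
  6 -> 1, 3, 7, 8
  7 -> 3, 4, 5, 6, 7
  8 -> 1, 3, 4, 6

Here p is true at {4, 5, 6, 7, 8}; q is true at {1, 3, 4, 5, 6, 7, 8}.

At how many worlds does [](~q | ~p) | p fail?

3

1: [](~q | ~p) is F, p is F. ✗
2: [](~q | ~p) is F, p is F. ✗
3: [](~q | ~p) is F, p is F. ✗
4: [](~q | ~p) is F, p is T. ✓
5: [](~q | ~p) is F, p is T. ✓
6: [](~q | ~p) is F, p is T. ✓
7: [](~q | ~p) is F, p is T. ✓
8: [](~q | ~p) is F, p is T. ✓
Satisfying worlds: {4, 5, 6, 7, 8}.
So [](~q | ~p) | p fails at the other 3 worlds.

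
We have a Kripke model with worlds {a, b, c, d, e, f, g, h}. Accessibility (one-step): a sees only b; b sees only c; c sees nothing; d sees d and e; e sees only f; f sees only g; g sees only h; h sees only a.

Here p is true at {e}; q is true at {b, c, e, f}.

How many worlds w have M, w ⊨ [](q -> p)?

5

a: successors {b}; q -> p there: b:F. ✗
b: successors {c}; q -> p there: c:F. ✗
c: no successors, so [](q -> p) holds vacuously. ✓
d: successors {d, e}; q -> p there: d:T, e:T. ✓
e: successors {f}; q -> p there: f:F. ✗
f: successors {g}; q -> p there: g:T. ✓
g: successors {h}; q -> p there: h:T. ✓
h: successors {a}; q -> p there: a:T. ✓
Satisfying worlds: {c, d, f, g, h}.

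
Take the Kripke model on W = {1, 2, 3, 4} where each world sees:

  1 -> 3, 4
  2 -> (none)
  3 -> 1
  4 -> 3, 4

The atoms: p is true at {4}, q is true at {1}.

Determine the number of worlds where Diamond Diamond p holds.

3

1: successors {3, 4}; Diamond p there: 3:F, 4:T. ✓
2: no successors, so Diamond Diamond p fails. ✗
3: successors {1}; Diamond p there: 1:T. ✓
4: successors {3, 4}; Diamond p there: 3:F, 4:T. ✓
Satisfying worlds: {1, 3, 4}.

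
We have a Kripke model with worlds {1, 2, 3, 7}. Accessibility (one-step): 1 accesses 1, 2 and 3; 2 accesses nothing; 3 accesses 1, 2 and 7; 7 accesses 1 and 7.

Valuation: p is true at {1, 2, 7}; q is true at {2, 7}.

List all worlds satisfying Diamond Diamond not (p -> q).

1: successors {1, 2, 3}; Diamond not (p -> q) there: 1:T, 2:F, 3:T. ✓
2: no successors, so Diamond Diamond not (p -> q) fails. ✗
3: successors {1, 2, 7}; Diamond not (p -> q) there: 1:T, 2:F, 7:T. ✓
7: successors {1, 7}; Diamond not (p -> q) there: 1:T, 7:T. ✓

{1, 3, 7}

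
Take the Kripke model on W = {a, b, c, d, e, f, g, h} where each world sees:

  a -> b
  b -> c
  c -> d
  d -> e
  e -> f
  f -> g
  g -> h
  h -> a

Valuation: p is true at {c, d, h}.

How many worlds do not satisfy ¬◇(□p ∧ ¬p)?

2

a: ◇(□p ∧ ¬p) is T. ✗
b: ◇(□p ∧ ¬p) is F. ✓
c: ◇(□p ∧ ¬p) is F. ✓
d: ◇(□p ∧ ¬p) is F. ✓
e: ◇(□p ∧ ¬p) is F. ✓
f: ◇(□p ∧ ¬p) is T. ✗
g: ◇(□p ∧ ¬p) is F. ✓
h: ◇(□p ∧ ¬p) is F. ✓
Satisfying worlds: {b, c, d, e, g, h}.
So ¬◇(□p ∧ ¬p) fails at the other 2 worlds.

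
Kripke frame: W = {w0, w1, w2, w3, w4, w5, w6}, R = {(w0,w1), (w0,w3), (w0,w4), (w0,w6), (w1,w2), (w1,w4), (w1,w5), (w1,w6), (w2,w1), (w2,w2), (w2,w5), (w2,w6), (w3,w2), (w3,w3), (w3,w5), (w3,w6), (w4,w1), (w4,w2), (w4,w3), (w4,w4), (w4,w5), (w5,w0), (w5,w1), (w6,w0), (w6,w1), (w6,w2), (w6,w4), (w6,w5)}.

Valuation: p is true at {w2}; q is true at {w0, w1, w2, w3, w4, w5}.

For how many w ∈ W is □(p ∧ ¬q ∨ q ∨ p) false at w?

w0: successors {w1, w3, w4, w6}; p ∧ ¬q ∨ q ∨ p there: w1:T, w3:T, w4:T, w6:F. ✗
w1: successors {w2, w4, w5, w6}; p ∧ ¬q ∨ q ∨ p there: w2:T, w4:T, w5:T, w6:F. ✗
w2: successors {w1, w2, w5, w6}; p ∧ ¬q ∨ q ∨ p there: w1:T, w2:T, w5:T, w6:F. ✗
w3: successors {w2, w3, w5, w6}; p ∧ ¬q ∨ q ∨ p there: w2:T, w3:T, w5:T, w6:F. ✗
w4: successors {w1, w2, w3, w4, w5}; p ∧ ¬q ∨ q ∨ p there: w1:T, w2:T, w3:T, w4:T, w5:T. ✓
w5: successors {w0, w1}; p ∧ ¬q ∨ q ∨ p there: w0:T, w1:T. ✓
w6: successors {w0, w1, w2, w4, w5}; p ∧ ¬q ∨ q ∨ p there: w0:T, w1:T, w2:T, w4:T, w5:T. ✓
Satisfying worlds: {w4, w5, w6}.
So □(p ∧ ¬q ∨ q ∨ p) fails at the other 4 worlds.

4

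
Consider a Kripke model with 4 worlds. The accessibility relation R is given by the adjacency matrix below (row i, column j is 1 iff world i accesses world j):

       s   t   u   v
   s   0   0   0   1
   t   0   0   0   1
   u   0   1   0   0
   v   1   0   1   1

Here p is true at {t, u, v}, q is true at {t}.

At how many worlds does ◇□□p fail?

s: successors {v}; □□p there: v:F. ✗
t: successors {v}; □□p there: v:F. ✗
u: successors {t}; □□p there: t:F. ✗
v: successors {s, u, v}; □□p there: s:F, u:T, v:F. ✓
Satisfying worlds: {v}.
So ◇□□p fails at the other 3 worlds.

3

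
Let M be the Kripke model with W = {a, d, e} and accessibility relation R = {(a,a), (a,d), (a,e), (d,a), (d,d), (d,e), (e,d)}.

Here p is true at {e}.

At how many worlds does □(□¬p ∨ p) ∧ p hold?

0

a: □(□¬p ∨ p) is F, p is F. ✗
d: □(□¬p ∨ p) is F, p is F. ✗
e: □(□¬p ∨ p) is F, p is T. ✗
Satisfying worlds: ∅.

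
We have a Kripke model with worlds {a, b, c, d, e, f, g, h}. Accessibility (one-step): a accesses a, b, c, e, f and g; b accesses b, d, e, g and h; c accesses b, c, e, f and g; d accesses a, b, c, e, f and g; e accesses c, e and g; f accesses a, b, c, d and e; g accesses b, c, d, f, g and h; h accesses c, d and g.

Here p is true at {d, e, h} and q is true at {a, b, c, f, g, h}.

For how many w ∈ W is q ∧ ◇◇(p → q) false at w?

a: q is T, ◇◇(p → q) is T. ✓
b: q is T, ◇◇(p → q) is T. ✓
c: q is T, ◇◇(p → q) is T. ✓
d: q is F, ◇◇(p → q) is T. ✗
e: q is F, ◇◇(p → q) is T. ✗
f: q is T, ◇◇(p → q) is T. ✓
g: q is T, ◇◇(p → q) is T. ✓
h: q is T, ◇◇(p → q) is T. ✓
Satisfying worlds: {a, b, c, f, g, h}.
So q ∧ ◇◇(p → q) fails at the other 2 worlds.

2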